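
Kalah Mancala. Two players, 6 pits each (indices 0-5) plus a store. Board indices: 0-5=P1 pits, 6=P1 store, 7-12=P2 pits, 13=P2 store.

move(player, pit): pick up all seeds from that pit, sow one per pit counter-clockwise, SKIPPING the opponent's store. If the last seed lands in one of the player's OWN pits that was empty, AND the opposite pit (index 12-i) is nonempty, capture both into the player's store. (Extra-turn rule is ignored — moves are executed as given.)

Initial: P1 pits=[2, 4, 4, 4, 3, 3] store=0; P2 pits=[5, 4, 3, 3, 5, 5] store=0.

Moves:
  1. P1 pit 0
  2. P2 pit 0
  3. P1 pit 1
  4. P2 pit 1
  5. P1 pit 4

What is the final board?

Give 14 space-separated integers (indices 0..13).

Move 1: P1 pit0 -> P1=[0,5,5,4,3,3](0) P2=[5,4,3,3,5,5](0)
Move 2: P2 pit0 -> P1=[0,5,5,4,3,3](0) P2=[0,5,4,4,6,6](0)
Move 3: P1 pit1 -> P1=[0,0,6,5,4,4](1) P2=[0,5,4,4,6,6](0)
Move 4: P2 pit1 -> P1=[0,0,6,5,4,4](1) P2=[0,0,5,5,7,7](1)
Move 5: P1 pit4 -> P1=[0,0,6,5,0,5](2) P2=[1,1,5,5,7,7](1)

Answer: 0 0 6 5 0 5 2 1 1 5 5 7 7 1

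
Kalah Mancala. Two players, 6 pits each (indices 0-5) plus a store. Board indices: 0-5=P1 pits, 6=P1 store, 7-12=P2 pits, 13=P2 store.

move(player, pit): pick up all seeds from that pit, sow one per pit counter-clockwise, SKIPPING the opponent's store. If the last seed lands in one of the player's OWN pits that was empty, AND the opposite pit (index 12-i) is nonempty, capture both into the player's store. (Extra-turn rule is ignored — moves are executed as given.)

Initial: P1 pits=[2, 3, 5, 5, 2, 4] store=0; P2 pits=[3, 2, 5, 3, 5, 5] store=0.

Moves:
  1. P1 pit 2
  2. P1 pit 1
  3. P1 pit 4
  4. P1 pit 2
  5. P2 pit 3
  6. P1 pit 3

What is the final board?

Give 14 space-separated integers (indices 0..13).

Move 1: P1 pit2 -> P1=[2,3,0,6,3,5](1) P2=[4,2,5,3,5,5](0)
Move 2: P1 pit1 -> P1=[2,0,1,7,4,5](1) P2=[4,2,5,3,5,5](0)
Move 3: P1 pit4 -> P1=[2,0,1,7,0,6](2) P2=[5,3,5,3,5,5](0)
Move 4: P1 pit2 -> P1=[2,0,0,8,0,6](2) P2=[5,3,5,3,5,5](0)
Move 5: P2 pit3 -> P1=[2,0,0,8,0,6](2) P2=[5,3,5,0,6,6](1)
Move 6: P1 pit3 -> P1=[2,0,0,0,1,7](3) P2=[6,4,6,1,7,6](1)

Answer: 2 0 0 0 1 7 3 6 4 6 1 7 6 1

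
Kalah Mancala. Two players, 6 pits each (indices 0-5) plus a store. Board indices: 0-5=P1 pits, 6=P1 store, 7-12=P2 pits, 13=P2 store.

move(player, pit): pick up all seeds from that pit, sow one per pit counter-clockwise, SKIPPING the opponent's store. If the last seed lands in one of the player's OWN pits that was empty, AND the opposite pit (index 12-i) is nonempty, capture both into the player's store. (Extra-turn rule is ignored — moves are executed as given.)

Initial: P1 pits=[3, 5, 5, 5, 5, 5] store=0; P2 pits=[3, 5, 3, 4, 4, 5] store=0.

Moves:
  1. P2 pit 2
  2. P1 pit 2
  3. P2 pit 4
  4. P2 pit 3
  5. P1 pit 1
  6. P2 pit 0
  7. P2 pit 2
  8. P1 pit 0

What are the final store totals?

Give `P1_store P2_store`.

Move 1: P2 pit2 -> P1=[3,5,5,5,5,5](0) P2=[3,5,0,5,5,6](0)
Move 2: P1 pit2 -> P1=[3,5,0,6,6,6](1) P2=[4,5,0,5,5,6](0)
Move 3: P2 pit4 -> P1=[4,6,1,6,6,6](1) P2=[4,5,0,5,0,7](1)
Move 4: P2 pit3 -> P1=[5,7,1,6,6,6](1) P2=[4,5,0,0,1,8](2)
Move 5: P1 pit1 -> P1=[5,0,2,7,7,7](2) P2=[5,6,0,0,1,8](2)
Move 6: P2 pit0 -> P1=[5,0,2,7,7,7](2) P2=[0,7,1,1,2,9](2)
Move 7: P2 pit2 -> P1=[5,0,2,7,7,7](2) P2=[0,7,0,2,2,9](2)
Move 8: P1 pit0 -> P1=[0,1,3,8,8,8](2) P2=[0,7,0,2,2,9](2)

Answer: 2 2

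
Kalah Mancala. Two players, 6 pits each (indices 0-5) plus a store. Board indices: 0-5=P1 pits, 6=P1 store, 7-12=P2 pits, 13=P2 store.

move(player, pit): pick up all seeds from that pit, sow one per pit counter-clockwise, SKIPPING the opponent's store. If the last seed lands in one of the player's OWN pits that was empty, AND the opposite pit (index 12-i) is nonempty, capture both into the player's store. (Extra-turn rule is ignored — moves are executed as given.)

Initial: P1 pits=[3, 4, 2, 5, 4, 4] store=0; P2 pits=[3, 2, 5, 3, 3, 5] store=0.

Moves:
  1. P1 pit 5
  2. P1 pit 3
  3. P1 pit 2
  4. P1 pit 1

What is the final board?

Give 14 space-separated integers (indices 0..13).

Answer: 3 0 1 2 7 2 2 5 4 6 3 3 5 0

Derivation:
Move 1: P1 pit5 -> P1=[3,4,2,5,4,0](1) P2=[4,3,6,3,3,5](0)
Move 2: P1 pit3 -> P1=[3,4,2,0,5,1](2) P2=[5,4,6,3,3,5](0)
Move 3: P1 pit2 -> P1=[3,4,0,1,6,1](2) P2=[5,4,6,3,3,5](0)
Move 4: P1 pit1 -> P1=[3,0,1,2,7,2](2) P2=[5,4,6,3,3,5](0)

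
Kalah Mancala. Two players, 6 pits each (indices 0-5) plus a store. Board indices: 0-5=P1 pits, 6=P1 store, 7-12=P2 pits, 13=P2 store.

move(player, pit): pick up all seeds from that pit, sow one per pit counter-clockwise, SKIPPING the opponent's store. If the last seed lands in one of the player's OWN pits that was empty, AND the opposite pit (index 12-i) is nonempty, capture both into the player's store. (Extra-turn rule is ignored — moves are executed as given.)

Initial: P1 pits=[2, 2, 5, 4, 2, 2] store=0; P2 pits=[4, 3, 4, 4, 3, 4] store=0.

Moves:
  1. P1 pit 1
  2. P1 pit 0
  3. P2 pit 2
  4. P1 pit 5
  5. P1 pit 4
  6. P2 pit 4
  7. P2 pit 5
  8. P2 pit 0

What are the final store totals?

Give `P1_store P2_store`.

Move 1: P1 pit1 -> P1=[2,0,6,5,2,2](0) P2=[4,3,4,4,3,4](0)
Move 2: P1 pit0 -> P1=[0,1,7,5,2,2](0) P2=[4,3,4,4,3,4](0)
Move 3: P2 pit2 -> P1=[0,1,7,5,2,2](0) P2=[4,3,0,5,4,5](1)
Move 4: P1 pit5 -> P1=[0,1,7,5,2,0](1) P2=[5,3,0,5,4,5](1)
Move 5: P1 pit4 -> P1=[0,1,7,5,0,1](2) P2=[5,3,0,5,4,5](1)
Move 6: P2 pit4 -> P1=[1,2,7,5,0,1](2) P2=[5,3,0,5,0,6](2)
Move 7: P2 pit5 -> P1=[2,3,8,6,1,1](2) P2=[5,3,0,5,0,0](3)
Move 8: P2 pit0 -> P1=[0,3,8,6,1,1](2) P2=[0,4,1,6,1,0](6)

Answer: 2 6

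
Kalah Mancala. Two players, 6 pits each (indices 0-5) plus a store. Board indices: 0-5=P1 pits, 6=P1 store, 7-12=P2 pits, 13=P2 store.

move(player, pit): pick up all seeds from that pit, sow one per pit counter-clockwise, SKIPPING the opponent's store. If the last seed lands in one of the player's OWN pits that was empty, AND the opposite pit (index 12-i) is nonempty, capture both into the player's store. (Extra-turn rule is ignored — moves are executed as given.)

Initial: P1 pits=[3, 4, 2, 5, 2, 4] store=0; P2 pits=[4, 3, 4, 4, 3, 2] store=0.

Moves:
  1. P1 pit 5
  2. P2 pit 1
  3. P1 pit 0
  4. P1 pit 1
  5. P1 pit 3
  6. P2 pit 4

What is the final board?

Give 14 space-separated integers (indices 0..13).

Move 1: P1 pit5 -> P1=[3,4,2,5,2,0](1) P2=[5,4,5,4,3,2](0)
Move 2: P2 pit1 -> P1=[3,4,2,5,2,0](1) P2=[5,0,6,5,4,3](0)
Move 3: P1 pit0 -> P1=[0,5,3,6,2,0](1) P2=[5,0,6,5,4,3](0)
Move 4: P1 pit1 -> P1=[0,0,4,7,3,1](2) P2=[5,0,6,5,4,3](0)
Move 5: P1 pit3 -> P1=[0,0,4,0,4,2](3) P2=[6,1,7,6,4,3](0)
Move 6: P2 pit4 -> P1=[1,1,4,0,4,2](3) P2=[6,1,7,6,0,4](1)

Answer: 1 1 4 0 4 2 3 6 1 7 6 0 4 1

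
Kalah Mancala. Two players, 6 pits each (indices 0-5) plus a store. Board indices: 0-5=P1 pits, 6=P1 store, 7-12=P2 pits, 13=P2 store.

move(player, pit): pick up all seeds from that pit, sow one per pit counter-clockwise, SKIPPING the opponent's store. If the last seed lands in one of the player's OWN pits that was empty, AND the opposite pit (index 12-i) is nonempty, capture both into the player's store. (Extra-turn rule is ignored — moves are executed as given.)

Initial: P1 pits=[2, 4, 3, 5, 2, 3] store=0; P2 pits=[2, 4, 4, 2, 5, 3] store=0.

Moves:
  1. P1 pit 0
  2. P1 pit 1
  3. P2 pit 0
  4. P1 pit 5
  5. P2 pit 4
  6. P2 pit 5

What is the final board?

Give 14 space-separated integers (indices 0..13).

Answer: 2 2 7 6 3 0 2 1 6 6 2 0 0 2

Derivation:
Move 1: P1 pit0 -> P1=[0,5,4,5,2,3](0) P2=[2,4,4,2,5,3](0)
Move 2: P1 pit1 -> P1=[0,0,5,6,3,4](1) P2=[2,4,4,2,5,3](0)
Move 3: P2 pit0 -> P1=[0,0,5,6,3,4](1) P2=[0,5,5,2,5,3](0)
Move 4: P1 pit5 -> P1=[0,0,5,6,3,0](2) P2=[1,6,6,2,5,3](0)
Move 5: P2 pit4 -> P1=[1,1,6,6,3,0](2) P2=[1,6,6,2,0,4](1)
Move 6: P2 pit5 -> P1=[2,2,7,6,3,0](2) P2=[1,6,6,2,0,0](2)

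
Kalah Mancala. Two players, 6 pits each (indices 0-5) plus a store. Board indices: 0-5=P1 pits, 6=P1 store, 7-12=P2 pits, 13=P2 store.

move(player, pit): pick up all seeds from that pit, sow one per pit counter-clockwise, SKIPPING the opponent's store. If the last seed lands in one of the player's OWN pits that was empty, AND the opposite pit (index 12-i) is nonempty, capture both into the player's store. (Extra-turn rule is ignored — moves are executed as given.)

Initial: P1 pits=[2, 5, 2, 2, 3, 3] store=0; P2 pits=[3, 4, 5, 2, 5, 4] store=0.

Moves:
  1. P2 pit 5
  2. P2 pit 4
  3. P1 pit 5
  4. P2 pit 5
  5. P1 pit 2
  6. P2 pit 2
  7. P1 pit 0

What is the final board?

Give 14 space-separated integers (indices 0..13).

Answer: 0 8 1 4 5 2 2 4 5 0 3 1 1 4

Derivation:
Move 1: P2 pit5 -> P1=[3,6,3,2,3,3](0) P2=[3,4,5,2,5,0](1)
Move 2: P2 pit4 -> P1=[4,7,4,2,3,3](0) P2=[3,4,5,2,0,1](2)
Move 3: P1 pit5 -> P1=[4,7,4,2,3,0](1) P2=[4,5,5,2,0,1](2)
Move 4: P2 pit5 -> P1=[4,7,4,2,3,0](1) P2=[4,5,5,2,0,0](3)
Move 5: P1 pit2 -> P1=[4,7,0,3,4,1](2) P2=[4,5,5,2,0,0](3)
Move 6: P2 pit2 -> P1=[5,7,0,3,4,1](2) P2=[4,5,0,3,1,1](4)
Move 7: P1 pit0 -> P1=[0,8,1,4,5,2](2) P2=[4,5,0,3,1,1](4)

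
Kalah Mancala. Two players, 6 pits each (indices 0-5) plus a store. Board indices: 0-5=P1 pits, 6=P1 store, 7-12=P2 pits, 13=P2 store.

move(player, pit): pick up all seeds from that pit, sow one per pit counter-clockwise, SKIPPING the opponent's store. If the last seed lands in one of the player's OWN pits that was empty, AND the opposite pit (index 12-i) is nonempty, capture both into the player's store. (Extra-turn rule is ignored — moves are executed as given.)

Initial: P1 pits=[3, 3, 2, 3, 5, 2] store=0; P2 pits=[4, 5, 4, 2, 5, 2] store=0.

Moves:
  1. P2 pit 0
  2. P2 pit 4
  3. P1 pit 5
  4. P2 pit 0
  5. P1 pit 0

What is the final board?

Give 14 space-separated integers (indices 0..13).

Answer: 0 5 4 5 6 0 1 0 7 5 3 0 3 1

Derivation:
Move 1: P2 pit0 -> P1=[3,3,2,3,5,2](0) P2=[0,6,5,3,6,2](0)
Move 2: P2 pit4 -> P1=[4,4,3,4,5,2](0) P2=[0,6,5,3,0,3](1)
Move 3: P1 pit5 -> P1=[4,4,3,4,5,0](1) P2=[1,6,5,3,0,3](1)
Move 4: P2 pit0 -> P1=[4,4,3,4,5,0](1) P2=[0,7,5,3,0,3](1)
Move 5: P1 pit0 -> P1=[0,5,4,5,6,0](1) P2=[0,7,5,3,0,3](1)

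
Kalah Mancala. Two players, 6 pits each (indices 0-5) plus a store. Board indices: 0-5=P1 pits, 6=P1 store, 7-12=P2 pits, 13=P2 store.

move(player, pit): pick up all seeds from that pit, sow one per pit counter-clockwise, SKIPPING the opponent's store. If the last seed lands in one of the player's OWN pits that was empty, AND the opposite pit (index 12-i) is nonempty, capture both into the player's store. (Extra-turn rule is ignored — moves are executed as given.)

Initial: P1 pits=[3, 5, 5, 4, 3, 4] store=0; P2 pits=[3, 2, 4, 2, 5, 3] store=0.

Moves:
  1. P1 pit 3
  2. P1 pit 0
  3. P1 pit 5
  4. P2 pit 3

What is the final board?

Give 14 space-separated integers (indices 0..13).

Move 1: P1 pit3 -> P1=[3,5,5,0,4,5](1) P2=[4,2,4,2,5,3](0)
Move 2: P1 pit0 -> P1=[0,6,6,0,4,5](6) P2=[4,2,0,2,5,3](0)
Move 3: P1 pit5 -> P1=[0,6,6,0,4,0](7) P2=[5,3,1,3,5,3](0)
Move 4: P2 pit3 -> P1=[0,6,6,0,4,0](7) P2=[5,3,1,0,6,4](1)

Answer: 0 6 6 0 4 0 7 5 3 1 0 6 4 1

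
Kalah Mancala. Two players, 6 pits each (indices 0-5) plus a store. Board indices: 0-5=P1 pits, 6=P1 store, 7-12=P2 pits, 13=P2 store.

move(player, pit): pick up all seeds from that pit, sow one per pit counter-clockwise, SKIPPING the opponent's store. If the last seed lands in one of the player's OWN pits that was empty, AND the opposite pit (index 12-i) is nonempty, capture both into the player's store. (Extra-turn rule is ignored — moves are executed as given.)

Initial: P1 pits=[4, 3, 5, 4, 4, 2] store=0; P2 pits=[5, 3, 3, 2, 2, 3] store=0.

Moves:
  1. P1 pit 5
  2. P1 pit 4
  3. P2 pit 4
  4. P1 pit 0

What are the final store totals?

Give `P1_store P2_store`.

Answer: 7 1

Derivation:
Move 1: P1 pit5 -> P1=[4,3,5,4,4,0](1) P2=[6,3,3,2,2,3](0)
Move 2: P1 pit4 -> P1=[4,3,5,4,0,1](2) P2=[7,4,3,2,2,3](0)
Move 3: P2 pit4 -> P1=[4,3,5,4,0,1](2) P2=[7,4,3,2,0,4](1)
Move 4: P1 pit0 -> P1=[0,4,6,5,0,1](7) P2=[7,0,3,2,0,4](1)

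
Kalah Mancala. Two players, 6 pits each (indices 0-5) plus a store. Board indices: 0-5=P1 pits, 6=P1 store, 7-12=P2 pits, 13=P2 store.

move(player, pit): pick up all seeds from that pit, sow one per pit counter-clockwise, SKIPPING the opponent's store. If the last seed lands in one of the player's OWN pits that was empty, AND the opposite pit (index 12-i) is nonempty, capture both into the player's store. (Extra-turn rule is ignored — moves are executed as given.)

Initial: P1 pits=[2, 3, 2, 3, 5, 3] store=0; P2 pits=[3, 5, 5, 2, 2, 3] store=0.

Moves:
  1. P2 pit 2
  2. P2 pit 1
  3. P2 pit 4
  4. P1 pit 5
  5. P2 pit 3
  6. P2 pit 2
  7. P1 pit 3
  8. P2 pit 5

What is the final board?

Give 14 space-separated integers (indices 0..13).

Move 1: P2 pit2 -> P1=[3,3,2,3,5,3](0) P2=[3,5,0,3,3,4](1)
Move 2: P2 pit1 -> P1=[3,3,2,3,5,3](0) P2=[3,0,1,4,4,5](2)
Move 3: P2 pit4 -> P1=[4,4,2,3,5,3](0) P2=[3,0,1,4,0,6](3)
Move 4: P1 pit5 -> P1=[4,4,2,3,5,0](1) P2=[4,1,1,4,0,6](3)
Move 5: P2 pit3 -> P1=[5,4,2,3,5,0](1) P2=[4,1,1,0,1,7](4)
Move 6: P2 pit2 -> P1=[5,4,0,3,5,0](1) P2=[4,1,0,0,1,7](7)
Move 7: P1 pit3 -> P1=[5,4,0,0,6,1](2) P2=[4,1,0,0,1,7](7)
Move 8: P2 pit5 -> P1=[6,5,1,1,7,2](2) P2=[4,1,0,0,1,0](8)

Answer: 6 5 1 1 7 2 2 4 1 0 0 1 0 8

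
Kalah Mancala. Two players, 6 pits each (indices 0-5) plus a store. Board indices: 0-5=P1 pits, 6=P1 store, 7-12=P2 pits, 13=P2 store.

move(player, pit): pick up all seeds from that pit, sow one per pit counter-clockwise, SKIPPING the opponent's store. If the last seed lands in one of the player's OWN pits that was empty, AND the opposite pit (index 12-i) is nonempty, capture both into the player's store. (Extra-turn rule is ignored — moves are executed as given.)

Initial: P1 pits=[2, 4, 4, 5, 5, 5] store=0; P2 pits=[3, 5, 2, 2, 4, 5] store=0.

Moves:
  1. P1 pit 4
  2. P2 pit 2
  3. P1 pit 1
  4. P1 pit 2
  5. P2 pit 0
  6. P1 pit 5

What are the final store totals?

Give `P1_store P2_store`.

Move 1: P1 pit4 -> P1=[2,4,4,5,0,6](1) P2=[4,6,3,2,4,5](0)
Move 2: P2 pit2 -> P1=[2,4,4,5,0,6](1) P2=[4,6,0,3,5,6](0)
Move 3: P1 pit1 -> P1=[2,0,5,6,1,7](1) P2=[4,6,0,3,5,6](0)
Move 4: P1 pit2 -> P1=[2,0,0,7,2,8](2) P2=[5,6,0,3,5,6](0)
Move 5: P2 pit0 -> P1=[2,0,0,7,2,8](2) P2=[0,7,1,4,6,7](0)
Move 6: P1 pit5 -> P1=[3,0,0,7,2,0](3) P2=[1,8,2,5,7,8](0)

Answer: 3 0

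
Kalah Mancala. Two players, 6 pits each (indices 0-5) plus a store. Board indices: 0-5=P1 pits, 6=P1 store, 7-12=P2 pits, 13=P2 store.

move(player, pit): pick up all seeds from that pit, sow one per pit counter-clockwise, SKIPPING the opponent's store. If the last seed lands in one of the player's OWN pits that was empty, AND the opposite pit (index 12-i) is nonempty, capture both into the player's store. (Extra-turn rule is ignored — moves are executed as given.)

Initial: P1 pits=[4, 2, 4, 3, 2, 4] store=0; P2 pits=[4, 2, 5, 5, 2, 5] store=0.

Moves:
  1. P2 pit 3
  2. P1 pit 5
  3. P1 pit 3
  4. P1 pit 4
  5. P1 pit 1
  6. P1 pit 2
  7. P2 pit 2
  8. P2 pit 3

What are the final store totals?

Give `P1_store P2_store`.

Answer: 8 2

Derivation:
Move 1: P2 pit3 -> P1=[5,3,4,3,2,4](0) P2=[4,2,5,0,3,6](1)
Move 2: P1 pit5 -> P1=[5,3,4,3,2,0](1) P2=[5,3,6,0,3,6](1)
Move 3: P1 pit3 -> P1=[5,3,4,0,3,1](2) P2=[5,3,6,0,3,6](1)
Move 4: P1 pit4 -> P1=[5,3,4,0,0,2](3) P2=[6,3,6,0,3,6](1)
Move 5: P1 pit1 -> P1=[5,0,5,1,0,2](7) P2=[6,0,6,0,3,6](1)
Move 6: P1 pit2 -> P1=[5,0,0,2,1,3](8) P2=[7,0,6,0,3,6](1)
Move 7: P2 pit2 -> P1=[6,1,0,2,1,3](8) P2=[7,0,0,1,4,7](2)
Move 8: P2 pit3 -> P1=[6,1,0,2,1,3](8) P2=[7,0,0,0,5,7](2)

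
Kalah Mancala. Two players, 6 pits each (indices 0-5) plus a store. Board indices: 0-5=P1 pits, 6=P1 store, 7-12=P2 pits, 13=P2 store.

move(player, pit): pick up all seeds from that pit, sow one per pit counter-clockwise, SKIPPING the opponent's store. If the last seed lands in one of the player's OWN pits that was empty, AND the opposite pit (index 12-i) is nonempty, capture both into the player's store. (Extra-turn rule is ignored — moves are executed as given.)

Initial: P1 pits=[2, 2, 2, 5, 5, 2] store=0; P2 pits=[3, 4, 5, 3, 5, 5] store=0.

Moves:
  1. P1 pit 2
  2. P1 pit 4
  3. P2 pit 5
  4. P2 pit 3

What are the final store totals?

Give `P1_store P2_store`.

Move 1: P1 pit2 -> P1=[2,2,0,6,6,2](0) P2=[3,4,5,3,5,5](0)
Move 2: P1 pit4 -> P1=[2,2,0,6,0,3](1) P2=[4,5,6,4,5,5](0)
Move 3: P2 pit5 -> P1=[3,3,1,7,0,3](1) P2=[4,5,6,4,5,0](1)
Move 4: P2 pit3 -> P1=[4,3,1,7,0,3](1) P2=[4,5,6,0,6,1](2)

Answer: 1 2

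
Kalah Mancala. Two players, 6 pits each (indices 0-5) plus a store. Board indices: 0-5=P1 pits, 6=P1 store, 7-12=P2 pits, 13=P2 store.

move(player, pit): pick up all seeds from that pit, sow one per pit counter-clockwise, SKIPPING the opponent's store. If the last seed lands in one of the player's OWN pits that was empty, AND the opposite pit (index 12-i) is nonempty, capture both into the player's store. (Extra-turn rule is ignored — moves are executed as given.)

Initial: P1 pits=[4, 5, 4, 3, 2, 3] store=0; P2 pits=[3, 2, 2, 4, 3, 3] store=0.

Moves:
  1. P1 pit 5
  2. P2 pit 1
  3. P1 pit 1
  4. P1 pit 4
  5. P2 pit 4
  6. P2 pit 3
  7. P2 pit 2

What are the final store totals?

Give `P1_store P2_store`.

Move 1: P1 pit5 -> P1=[4,5,4,3,2,0](1) P2=[4,3,2,4,3,3](0)
Move 2: P2 pit1 -> P1=[4,5,4,3,2,0](1) P2=[4,0,3,5,4,3](0)
Move 3: P1 pit1 -> P1=[4,0,5,4,3,1](2) P2=[4,0,3,5,4,3](0)
Move 4: P1 pit4 -> P1=[4,0,5,4,0,2](3) P2=[5,0,3,5,4,3](0)
Move 5: P2 pit4 -> P1=[5,1,5,4,0,2](3) P2=[5,0,3,5,0,4](1)
Move 6: P2 pit3 -> P1=[6,2,5,4,0,2](3) P2=[5,0,3,0,1,5](2)
Move 7: P2 pit2 -> P1=[6,2,5,4,0,2](3) P2=[5,0,0,1,2,6](2)

Answer: 3 2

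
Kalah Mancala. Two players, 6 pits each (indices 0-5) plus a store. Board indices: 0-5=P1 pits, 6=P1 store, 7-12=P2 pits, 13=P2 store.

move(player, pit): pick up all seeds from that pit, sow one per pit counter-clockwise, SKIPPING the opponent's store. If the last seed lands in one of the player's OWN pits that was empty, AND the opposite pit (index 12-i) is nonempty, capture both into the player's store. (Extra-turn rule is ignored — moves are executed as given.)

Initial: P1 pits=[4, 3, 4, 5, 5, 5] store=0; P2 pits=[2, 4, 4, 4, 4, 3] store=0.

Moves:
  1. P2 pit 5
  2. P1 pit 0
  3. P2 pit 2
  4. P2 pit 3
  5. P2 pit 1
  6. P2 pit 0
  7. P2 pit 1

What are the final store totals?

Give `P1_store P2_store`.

Answer: 0 3

Derivation:
Move 1: P2 pit5 -> P1=[5,4,4,5,5,5](0) P2=[2,4,4,4,4,0](1)
Move 2: P1 pit0 -> P1=[0,5,5,6,6,6](0) P2=[2,4,4,4,4,0](1)
Move 3: P2 pit2 -> P1=[0,5,5,6,6,6](0) P2=[2,4,0,5,5,1](2)
Move 4: P2 pit3 -> P1=[1,6,5,6,6,6](0) P2=[2,4,0,0,6,2](3)
Move 5: P2 pit1 -> P1=[1,6,5,6,6,6](0) P2=[2,0,1,1,7,3](3)
Move 6: P2 pit0 -> P1=[1,6,5,6,6,6](0) P2=[0,1,2,1,7,3](3)
Move 7: P2 pit1 -> P1=[1,6,5,6,6,6](0) P2=[0,0,3,1,7,3](3)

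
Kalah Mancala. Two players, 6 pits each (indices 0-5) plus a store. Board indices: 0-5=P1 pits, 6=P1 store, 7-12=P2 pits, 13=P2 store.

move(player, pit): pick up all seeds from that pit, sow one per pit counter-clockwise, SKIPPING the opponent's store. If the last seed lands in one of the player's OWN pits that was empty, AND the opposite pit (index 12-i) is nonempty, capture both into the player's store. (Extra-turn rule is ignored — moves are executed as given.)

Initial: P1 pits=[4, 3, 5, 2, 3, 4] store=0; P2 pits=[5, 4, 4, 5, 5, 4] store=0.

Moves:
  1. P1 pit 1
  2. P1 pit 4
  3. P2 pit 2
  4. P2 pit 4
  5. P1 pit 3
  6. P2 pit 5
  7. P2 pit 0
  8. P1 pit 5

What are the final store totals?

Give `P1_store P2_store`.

Answer: 3 4

Derivation:
Move 1: P1 pit1 -> P1=[4,0,6,3,4,4](0) P2=[5,4,4,5,5,4](0)
Move 2: P1 pit4 -> P1=[4,0,6,3,0,5](1) P2=[6,5,4,5,5,4](0)
Move 3: P2 pit2 -> P1=[4,0,6,3,0,5](1) P2=[6,5,0,6,6,5](1)
Move 4: P2 pit4 -> P1=[5,1,7,4,0,5](1) P2=[6,5,0,6,0,6](2)
Move 5: P1 pit3 -> P1=[5,1,7,0,1,6](2) P2=[7,5,0,6,0,6](2)
Move 6: P2 pit5 -> P1=[6,2,8,1,2,6](2) P2=[7,5,0,6,0,0](3)
Move 7: P2 pit0 -> P1=[7,2,8,1,2,6](2) P2=[0,6,1,7,1,1](4)
Move 8: P1 pit5 -> P1=[7,2,8,1,2,0](3) P2=[1,7,2,8,2,1](4)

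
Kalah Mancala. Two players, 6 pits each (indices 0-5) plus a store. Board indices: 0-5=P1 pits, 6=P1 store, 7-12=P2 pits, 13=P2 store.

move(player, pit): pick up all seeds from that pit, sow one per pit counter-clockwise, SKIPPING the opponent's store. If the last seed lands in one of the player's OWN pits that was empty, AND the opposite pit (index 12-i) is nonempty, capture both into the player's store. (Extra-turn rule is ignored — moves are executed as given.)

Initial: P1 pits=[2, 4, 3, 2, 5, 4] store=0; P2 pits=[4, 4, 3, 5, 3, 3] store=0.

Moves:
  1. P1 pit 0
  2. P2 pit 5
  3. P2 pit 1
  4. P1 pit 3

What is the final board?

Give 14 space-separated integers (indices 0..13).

Move 1: P1 pit0 -> P1=[0,5,4,2,5,4](0) P2=[4,4,3,5,3,3](0)
Move 2: P2 pit5 -> P1=[1,6,4,2,5,4](0) P2=[4,4,3,5,3,0](1)
Move 3: P2 pit1 -> P1=[0,6,4,2,5,4](0) P2=[4,0,4,6,4,0](3)
Move 4: P1 pit3 -> P1=[0,6,4,0,6,5](0) P2=[4,0,4,6,4,0](3)

Answer: 0 6 4 0 6 5 0 4 0 4 6 4 0 3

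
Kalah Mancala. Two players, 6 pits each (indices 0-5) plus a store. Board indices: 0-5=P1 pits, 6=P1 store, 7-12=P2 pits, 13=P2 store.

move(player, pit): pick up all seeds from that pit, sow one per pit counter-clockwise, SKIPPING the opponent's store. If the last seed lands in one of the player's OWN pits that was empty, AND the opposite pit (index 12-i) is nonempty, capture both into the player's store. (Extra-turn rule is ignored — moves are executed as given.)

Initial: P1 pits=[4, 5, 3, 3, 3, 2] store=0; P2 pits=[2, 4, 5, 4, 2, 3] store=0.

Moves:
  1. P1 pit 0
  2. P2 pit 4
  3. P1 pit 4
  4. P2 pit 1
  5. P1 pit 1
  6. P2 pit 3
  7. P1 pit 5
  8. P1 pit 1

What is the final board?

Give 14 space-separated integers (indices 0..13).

Answer: 1 0 6 5 1 0 3 5 1 7 0 2 6 3

Derivation:
Move 1: P1 pit0 -> P1=[0,6,4,4,4,2](0) P2=[2,4,5,4,2,3](0)
Move 2: P2 pit4 -> P1=[0,6,4,4,4,2](0) P2=[2,4,5,4,0,4](1)
Move 3: P1 pit4 -> P1=[0,6,4,4,0,3](1) P2=[3,5,5,4,0,4](1)
Move 4: P2 pit1 -> P1=[0,6,4,4,0,3](1) P2=[3,0,6,5,1,5](2)
Move 5: P1 pit1 -> P1=[0,0,5,5,1,4](2) P2=[4,0,6,5,1,5](2)
Move 6: P2 pit3 -> P1=[1,1,5,5,1,4](2) P2=[4,0,6,0,2,6](3)
Move 7: P1 pit5 -> P1=[1,1,5,5,1,0](3) P2=[5,1,7,0,2,6](3)
Move 8: P1 pit1 -> P1=[1,0,6,5,1,0](3) P2=[5,1,7,0,2,6](3)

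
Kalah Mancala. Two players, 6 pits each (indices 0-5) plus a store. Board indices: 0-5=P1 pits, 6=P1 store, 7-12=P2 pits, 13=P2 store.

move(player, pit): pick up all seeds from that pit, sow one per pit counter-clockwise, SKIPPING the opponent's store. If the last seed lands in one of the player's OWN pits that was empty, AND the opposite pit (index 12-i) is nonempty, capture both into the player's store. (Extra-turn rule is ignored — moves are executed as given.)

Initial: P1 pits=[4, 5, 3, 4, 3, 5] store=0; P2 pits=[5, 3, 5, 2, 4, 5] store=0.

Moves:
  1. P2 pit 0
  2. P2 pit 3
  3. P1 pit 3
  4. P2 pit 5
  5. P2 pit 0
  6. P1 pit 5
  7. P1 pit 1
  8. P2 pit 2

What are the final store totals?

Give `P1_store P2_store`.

Answer: 3 3

Derivation:
Move 1: P2 pit0 -> P1=[4,5,3,4,3,5](0) P2=[0,4,6,3,5,6](0)
Move 2: P2 pit3 -> P1=[4,5,3,4,3,5](0) P2=[0,4,6,0,6,7](1)
Move 3: P1 pit3 -> P1=[4,5,3,0,4,6](1) P2=[1,4,6,0,6,7](1)
Move 4: P2 pit5 -> P1=[5,6,4,1,5,7](1) P2=[1,4,6,0,6,0](2)
Move 5: P2 pit0 -> P1=[5,6,4,1,5,7](1) P2=[0,5,6,0,6,0](2)
Move 6: P1 pit5 -> P1=[5,6,4,1,5,0](2) P2=[1,6,7,1,7,1](2)
Move 7: P1 pit1 -> P1=[5,0,5,2,6,1](3) P2=[2,6,7,1,7,1](2)
Move 8: P2 pit2 -> P1=[6,1,6,2,6,1](3) P2=[2,6,0,2,8,2](3)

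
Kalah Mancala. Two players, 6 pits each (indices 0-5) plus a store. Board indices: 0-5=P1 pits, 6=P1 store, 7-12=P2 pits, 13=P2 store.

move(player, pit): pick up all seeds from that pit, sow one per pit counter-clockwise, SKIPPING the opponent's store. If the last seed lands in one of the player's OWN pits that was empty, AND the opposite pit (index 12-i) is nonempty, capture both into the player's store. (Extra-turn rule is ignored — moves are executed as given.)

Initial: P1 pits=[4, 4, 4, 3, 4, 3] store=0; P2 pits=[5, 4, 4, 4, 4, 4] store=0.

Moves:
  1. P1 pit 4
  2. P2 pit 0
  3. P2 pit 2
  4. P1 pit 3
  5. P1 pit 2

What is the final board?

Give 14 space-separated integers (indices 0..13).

Answer: 5 4 0 1 2 6 3 0 6 0 6 6 6 2

Derivation:
Move 1: P1 pit4 -> P1=[4,4,4,3,0,4](1) P2=[6,5,4,4,4,4](0)
Move 2: P2 pit0 -> P1=[4,4,4,3,0,4](1) P2=[0,6,5,5,5,5](1)
Move 3: P2 pit2 -> P1=[5,4,4,3,0,4](1) P2=[0,6,0,6,6,6](2)
Move 4: P1 pit3 -> P1=[5,4,4,0,1,5](2) P2=[0,6,0,6,6,6](2)
Move 5: P1 pit2 -> P1=[5,4,0,1,2,6](3) P2=[0,6,0,6,6,6](2)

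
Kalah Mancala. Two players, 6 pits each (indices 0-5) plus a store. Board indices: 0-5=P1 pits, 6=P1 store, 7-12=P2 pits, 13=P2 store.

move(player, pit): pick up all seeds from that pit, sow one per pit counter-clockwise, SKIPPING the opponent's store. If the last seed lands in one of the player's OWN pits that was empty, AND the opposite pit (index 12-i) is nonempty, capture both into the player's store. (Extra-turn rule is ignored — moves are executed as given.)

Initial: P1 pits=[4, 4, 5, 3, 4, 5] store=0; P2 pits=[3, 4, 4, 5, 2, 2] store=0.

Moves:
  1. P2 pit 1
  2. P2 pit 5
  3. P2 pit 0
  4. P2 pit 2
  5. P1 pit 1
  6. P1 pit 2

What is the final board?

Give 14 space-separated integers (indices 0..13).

Answer: 6 0 0 5 6 7 2 2 2 0 8 4 1 2

Derivation:
Move 1: P2 pit1 -> P1=[4,4,5,3,4,5](0) P2=[3,0,5,6,3,3](0)
Move 2: P2 pit5 -> P1=[5,5,5,3,4,5](0) P2=[3,0,5,6,3,0](1)
Move 3: P2 pit0 -> P1=[5,5,5,3,4,5](0) P2=[0,1,6,7,3,0](1)
Move 4: P2 pit2 -> P1=[6,6,5,3,4,5](0) P2=[0,1,0,8,4,1](2)
Move 5: P1 pit1 -> P1=[6,0,6,4,5,6](1) P2=[1,1,0,8,4,1](2)
Move 6: P1 pit2 -> P1=[6,0,0,5,6,7](2) P2=[2,2,0,8,4,1](2)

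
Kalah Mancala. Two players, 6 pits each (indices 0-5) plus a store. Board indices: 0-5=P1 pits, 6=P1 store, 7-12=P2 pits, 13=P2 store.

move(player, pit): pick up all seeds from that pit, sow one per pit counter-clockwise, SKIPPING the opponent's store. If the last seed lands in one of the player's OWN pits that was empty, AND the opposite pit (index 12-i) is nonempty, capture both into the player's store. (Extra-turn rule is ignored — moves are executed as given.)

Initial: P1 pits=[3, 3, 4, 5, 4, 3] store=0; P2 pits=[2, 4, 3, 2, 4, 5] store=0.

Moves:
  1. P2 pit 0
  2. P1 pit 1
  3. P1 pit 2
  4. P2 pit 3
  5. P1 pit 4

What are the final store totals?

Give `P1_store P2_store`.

Move 1: P2 pit0 -> P1=[3,3,4,5,4,3](0) P2=[0,5,4,2,4,5](0)
Move 2: P1 pit1 -> P1=[3,0,5,6,5,3](0) P2=[0,5,4,2,4,5](0)
Move 3: P1 pit2 -> P1=[3,0,0,7,6,4](1) P2=[1,5,4,2,4,5](0)
Move 4: P2 pit3 -> P1=[3,0,0,7,6,4](1) P2=[1,5,4,0,5,6](0)
Move 5: P1 pit4 -> P1=[3,0,0,7,0,5](2) P2=[2,6,5,1,5,6](0)

Answer: 2 0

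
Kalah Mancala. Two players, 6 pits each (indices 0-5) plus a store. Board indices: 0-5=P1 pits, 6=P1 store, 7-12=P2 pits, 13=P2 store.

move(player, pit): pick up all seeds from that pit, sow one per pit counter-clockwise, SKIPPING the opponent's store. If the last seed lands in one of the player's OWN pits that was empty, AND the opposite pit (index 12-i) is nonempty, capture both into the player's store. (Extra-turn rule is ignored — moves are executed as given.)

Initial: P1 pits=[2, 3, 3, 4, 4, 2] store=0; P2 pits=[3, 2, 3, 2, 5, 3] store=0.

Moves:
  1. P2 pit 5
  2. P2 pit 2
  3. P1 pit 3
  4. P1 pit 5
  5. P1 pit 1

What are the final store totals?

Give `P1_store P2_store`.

Answer: 8 5

Derivation:
Move 1: P2 pit5 -> P1=[3,4,3,4,4,2](0) P2=[3,2,3,2,5,0](1)
Move 2: P2 pit2 -> P1=[0,4,3,4,4,2](0) P2=[3,2,0,3,6,0](5)
Move 3: P1 pit3 -> P1=[0,4,3,0,5,3](1) P2=[4,2,0,3,6,0](5)
Move 4: P1 pit5 -> P1=[0,4,3,0,5,0](2) P2=[5,3,0,3,6,0](5)
Move 5: P1 pit1 -> P1=[0,0,4,1,6,0](8) P2=[0,3,0,3,6,0](5)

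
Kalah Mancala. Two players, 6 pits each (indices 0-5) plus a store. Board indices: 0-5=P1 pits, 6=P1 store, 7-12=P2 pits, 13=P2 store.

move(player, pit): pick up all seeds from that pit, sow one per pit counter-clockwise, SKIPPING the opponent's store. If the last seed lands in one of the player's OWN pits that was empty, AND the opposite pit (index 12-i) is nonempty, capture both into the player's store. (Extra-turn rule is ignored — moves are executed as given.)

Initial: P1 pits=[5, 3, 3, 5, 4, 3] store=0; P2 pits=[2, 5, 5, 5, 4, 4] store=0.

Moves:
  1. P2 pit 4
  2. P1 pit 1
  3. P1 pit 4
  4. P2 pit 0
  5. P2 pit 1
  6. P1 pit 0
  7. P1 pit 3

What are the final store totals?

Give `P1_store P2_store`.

Move 1: P2 pit4 -> P1=[6,4,3,5,4,3](0) P2=[2,5,5,5,0,5](1)
Move 2: P1 pit1 -> P1=[6,0,4,6,5,4](0) P2=[2,5,5,5,0,5](1)
Move 3: P1 pit4 -> P1=[6,0,4,6,0,5](1) P2=[3,6,6,5,0,5](1)
Move 4: P2 pit0 -> P1=[6,0,4,6,0,5](1) P2=[0,7,7,6,0,5](1)
Move 5: P2 pit1 -> P1=[7,1,4,6,0,5](1) P2=[0,0,8,7,1,6](2)
Move 6: P1 pit0 -> P1=[0,2,5,7,1,6](2) P2=[1,0,8,7,1,6](2)
Move 7: P1 pit3 -> P1=[0,2,5,0,2,7](3) P2=[2,1,9,8,1,6](2)

Answer: 3 2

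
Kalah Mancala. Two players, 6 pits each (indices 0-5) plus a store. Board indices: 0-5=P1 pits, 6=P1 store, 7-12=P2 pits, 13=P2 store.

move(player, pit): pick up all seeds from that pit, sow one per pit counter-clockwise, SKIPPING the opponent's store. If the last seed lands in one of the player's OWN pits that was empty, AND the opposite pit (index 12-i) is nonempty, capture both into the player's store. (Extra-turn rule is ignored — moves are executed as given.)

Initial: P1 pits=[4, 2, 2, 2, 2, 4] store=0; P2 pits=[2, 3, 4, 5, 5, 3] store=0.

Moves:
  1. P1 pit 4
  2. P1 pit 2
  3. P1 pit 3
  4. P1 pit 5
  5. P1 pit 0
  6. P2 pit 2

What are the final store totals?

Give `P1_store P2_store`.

Answer: 7 1

Derivation:
Move 1: P1 pit4 -> P1=[4,2,2,2,0,5](1) P2=[2,3,4,5,5,3](0)
Move 2: P1 pit2 -> P1=[4,2,0,3,0,5](5) P2=[2,0,4,5,5,3](0)
Move 3: P1 pit3 -> P1=[4,2,0,0,1,6](6) P2=[2,0,4,5,5,3](0)
Move 4: P1 pit5 -> P1=[4,2,0,0,1,0](7) P2=[3,1,5,6,6,3](0)
Move 5: P1 pit0 -> P1=[0,3,1,1,2,0](7) P2=[3,1,5,6,6,3](0)
Move 6: P2 pit2 -> P1=[1,3,1,1,2,0](7) P2=[3,1,0,7,7,4](1)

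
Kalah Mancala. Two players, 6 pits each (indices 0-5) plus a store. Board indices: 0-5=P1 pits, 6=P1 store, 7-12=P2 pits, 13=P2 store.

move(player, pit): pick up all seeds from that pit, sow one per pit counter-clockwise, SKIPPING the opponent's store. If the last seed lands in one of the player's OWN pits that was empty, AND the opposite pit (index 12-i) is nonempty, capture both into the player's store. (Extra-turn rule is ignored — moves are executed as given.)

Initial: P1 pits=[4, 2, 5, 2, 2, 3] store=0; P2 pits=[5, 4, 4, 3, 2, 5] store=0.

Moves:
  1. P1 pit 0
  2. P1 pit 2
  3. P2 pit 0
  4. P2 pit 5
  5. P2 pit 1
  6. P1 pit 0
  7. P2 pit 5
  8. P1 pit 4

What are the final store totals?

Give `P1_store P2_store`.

Answer: 2 4

Derivation:
Move 1: P1 pit0 -> P1=[0,3,6,3,3,3](0) P2=[5,4,4,3,2,5](0)
Move 2: P1 pit2 -> P1=[0,3,0,4,4,4](1) P2=[6,5,4,3,2,5](0)
Move 3: P2 pit0 -> P1=[0,3,0,4,4,4](1) P2=[0,6,5,4,3,6](1)
Move 4: P2 pit5 -> P1=[1,4,1,5,5,4](1) P2=[0,6,5,4,3,0](2)
Move 5: P2 pit1 -> P1=[2,4,1,5,5,4](1) P2=[0,0,6,5,4,1](3)
Move 6: P1 pit0 -> P1=[0,5,2,5,5,4](1) P2=[0,0,6,5,4,1](3)
Move 7: P2 pit5 -> P1=[0,5,2,5,5,4](1) P2=[0,0,6,5,4,0](4)
Move 8: P1 pit4 -> P1=[0,5,2,5,0,5](2) P2=[1,1,7,5,4,0](4)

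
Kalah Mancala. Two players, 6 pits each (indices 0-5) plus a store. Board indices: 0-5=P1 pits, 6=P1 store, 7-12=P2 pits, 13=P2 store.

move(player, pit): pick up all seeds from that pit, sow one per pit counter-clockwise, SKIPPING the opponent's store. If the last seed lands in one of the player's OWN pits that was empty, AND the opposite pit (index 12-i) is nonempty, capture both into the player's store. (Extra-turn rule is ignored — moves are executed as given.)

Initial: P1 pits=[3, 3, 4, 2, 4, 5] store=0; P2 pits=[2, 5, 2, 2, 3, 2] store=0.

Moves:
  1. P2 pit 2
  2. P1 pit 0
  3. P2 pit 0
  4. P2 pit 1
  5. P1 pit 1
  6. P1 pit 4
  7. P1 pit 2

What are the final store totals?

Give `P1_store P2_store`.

Move 1: P2 pit2 -> P1=[3,3,4,2,4,5](0) P2=[2,5,0,3,4,2](0)
Move 2: P1 pit0 -> P1=[0,4,5,3,4,5](0) P2=[2,5,0,3,4,2](0)
Move 3: P2 pit0 -> P1=[0,4,5,0,4,5](0) P2=[0,6,0,3,4,2](4)
Move 4: P2 pit1 -> P1=[1,4,5,0,4,5](0) P2=[0,0,1,4,5,3](5)
Move 5: P1 pit1 -> P1=[1,0,6,1,5,6](0) P2=[0,0,1,4,5,3](5)
Move 6: P1 pit4 -> P1=[1,0,6,1,0,7](1) P2=[1,1,2,4,5,3](5)
Move 7: P1 pit2 -> P1=[1,0,0,2,1,8](2) P2=[2,2,2,4,5,3](5)

Answer: 2 5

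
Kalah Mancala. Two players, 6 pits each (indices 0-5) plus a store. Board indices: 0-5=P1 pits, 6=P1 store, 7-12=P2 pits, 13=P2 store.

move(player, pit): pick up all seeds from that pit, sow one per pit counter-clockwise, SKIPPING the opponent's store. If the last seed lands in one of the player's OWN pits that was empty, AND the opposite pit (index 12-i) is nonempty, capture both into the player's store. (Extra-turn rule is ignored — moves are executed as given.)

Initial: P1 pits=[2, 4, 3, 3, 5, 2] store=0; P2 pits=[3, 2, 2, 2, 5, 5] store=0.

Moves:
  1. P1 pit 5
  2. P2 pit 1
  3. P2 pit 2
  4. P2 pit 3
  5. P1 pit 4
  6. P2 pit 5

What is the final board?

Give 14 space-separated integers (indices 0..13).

Answer: 4 5 4 4 1 2 2 5 1 1 0 7 0 2

Derivation:
Move 1: P1 pit5 -> P1=[2,4,3,3,5,0](1) P2=[4,2,2,2,5,5](0)
Move 2: P2 pit1 -> P1=[2,4,3,3,5,0](1) P2=[4,0,3,3,5,5](0)
Move 3: P2 pit2 -> P1=[2,4,3,3,5,0](1) P2=[4,0,0,4,6,6](0)
Move 4: P2 pit3 -> P1=[3,4,3,3,5,0](1) P2=[4,0,0,0,7,7](1)
Move 5: P1 pit4 -> P1=[3,4,3,3,0,1](2) P2=[5,1,1,0,7,7](1)
Move 6: P2 pit5 -> P1=[4,5,4,4,1,2](2) P2=[5,1,1,0,7,0](2)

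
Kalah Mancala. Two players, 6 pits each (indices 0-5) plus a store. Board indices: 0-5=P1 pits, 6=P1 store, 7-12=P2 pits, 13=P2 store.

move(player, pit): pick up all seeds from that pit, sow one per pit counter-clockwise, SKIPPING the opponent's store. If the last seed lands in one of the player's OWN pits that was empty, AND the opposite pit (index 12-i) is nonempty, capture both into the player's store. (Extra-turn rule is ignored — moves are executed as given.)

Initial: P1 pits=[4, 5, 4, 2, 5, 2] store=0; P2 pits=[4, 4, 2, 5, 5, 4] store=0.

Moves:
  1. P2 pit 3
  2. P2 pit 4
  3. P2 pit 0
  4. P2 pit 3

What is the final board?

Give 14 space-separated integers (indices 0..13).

Answer: 6 0 5 3 5 2 0 0 5 3 0 1 6 10

Derivation:
Move 1: P2 pit3 -> P1=[5,6,4,2,5,2](0) P2=[4,4,2,0,6,5](1)
Move 2: P2 pit4 -> P1=[6,7,5,3,5,2](0) P2=[4,4,2,0,0,6](2)
Move 3: P2 pit0 -> P1=[6,0,5,3,5,2](0) P2=[0,5,3,1,0,6](10)
Move 4: P2 pit3 -> P1=[6,0,5,3,5,2](0) P2=[0,5,3,0,1,6](10)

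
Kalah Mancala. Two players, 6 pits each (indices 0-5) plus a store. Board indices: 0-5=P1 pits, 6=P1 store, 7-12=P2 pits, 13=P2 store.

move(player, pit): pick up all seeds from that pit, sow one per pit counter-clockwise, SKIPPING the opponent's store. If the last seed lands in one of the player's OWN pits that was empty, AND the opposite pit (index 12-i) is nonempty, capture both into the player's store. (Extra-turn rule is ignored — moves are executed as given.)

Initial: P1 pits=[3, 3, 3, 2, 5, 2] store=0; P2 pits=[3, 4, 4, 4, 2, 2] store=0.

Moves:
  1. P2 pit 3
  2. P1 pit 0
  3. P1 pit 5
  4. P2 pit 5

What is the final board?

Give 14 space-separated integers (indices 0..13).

Move 1: P2 pit3 -> P1=[4,3,3,2,5,2](0) P2=[3,4,4,0,3,3](1)
Move 2: P1 pit0 -> P1=[0,4,4,3,6,2](0) P2=[3,4,4,0,3,3](1)
Move 3: P1 pit5 -> P1=[0,4,4,3,6,0](1) P2=[4,4,4,0,3,3](1)
Move 4: P2 pit5 -> P1=[1,5,4,3,6,0](1) P2=[4,4,4,0,3,0](2)

Answer: 1 5 4 3 6 0 1 4 4 4 0 3 0 2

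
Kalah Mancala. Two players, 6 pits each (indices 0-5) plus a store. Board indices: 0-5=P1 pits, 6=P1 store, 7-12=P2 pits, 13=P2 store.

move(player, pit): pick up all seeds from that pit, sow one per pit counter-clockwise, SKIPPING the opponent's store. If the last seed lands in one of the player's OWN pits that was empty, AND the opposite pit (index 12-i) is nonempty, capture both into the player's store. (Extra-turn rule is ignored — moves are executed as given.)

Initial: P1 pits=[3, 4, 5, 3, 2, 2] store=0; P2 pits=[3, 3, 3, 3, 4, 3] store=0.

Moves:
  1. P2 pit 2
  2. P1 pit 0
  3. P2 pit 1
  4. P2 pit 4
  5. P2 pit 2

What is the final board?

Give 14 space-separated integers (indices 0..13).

Answer: 1 6 7 5 2 2 0 3 0 0 6 0 5 1

Derivation:
Move 1: P2 pit2 -> P1=[3,4,5,3,2,2](0) P2=[3,3,0,4,5,4](0)
Move 2: P1 pit0 -> P1=[0,5,6,4,2,2](0) P2=[3,3,0,4,5,4](0)
Move 3: P2 pit1 -> P1=[0,5,6,4,2,2](0) P2=[3,0,1,5,6,4](0)
Move 4: P2 pit4 -> P1=[1,6,7,5,2,2](0) P2=[3,0,1,5,0,5](1)
Move 5: P2 pit2 -> P1=[1,6,7,5,2,2](0) P2=[3,0,0,6,0,5](1)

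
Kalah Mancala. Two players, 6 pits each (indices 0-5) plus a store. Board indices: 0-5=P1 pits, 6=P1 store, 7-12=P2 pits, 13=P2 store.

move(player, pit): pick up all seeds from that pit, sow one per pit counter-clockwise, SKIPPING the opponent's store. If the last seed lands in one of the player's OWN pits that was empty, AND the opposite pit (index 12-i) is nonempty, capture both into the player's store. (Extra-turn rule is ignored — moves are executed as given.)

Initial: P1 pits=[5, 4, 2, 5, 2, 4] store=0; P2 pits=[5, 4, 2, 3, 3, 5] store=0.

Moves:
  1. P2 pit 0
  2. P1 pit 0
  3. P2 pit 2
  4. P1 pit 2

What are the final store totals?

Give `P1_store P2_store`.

Move 1: P2 pit0 -> P1=[5,4,2,5,2,4](0) P2=[0,5,3,4,4,6](0)
Move 2: P1 pit0 -> P1=[0,5,3,6,3,5](0) P2=[0,5,3,4,4,6](0)
Move 3: P2 pit2 -> P1=[0,5,3,6,3,5](0) P2=[0,5,0,5,5,7](0)
Move 4: P1 pit2 -> P1=[0,5,0,7,4,6](0) P2=[0,5,0,5,5,7](0)

Answer: 0 0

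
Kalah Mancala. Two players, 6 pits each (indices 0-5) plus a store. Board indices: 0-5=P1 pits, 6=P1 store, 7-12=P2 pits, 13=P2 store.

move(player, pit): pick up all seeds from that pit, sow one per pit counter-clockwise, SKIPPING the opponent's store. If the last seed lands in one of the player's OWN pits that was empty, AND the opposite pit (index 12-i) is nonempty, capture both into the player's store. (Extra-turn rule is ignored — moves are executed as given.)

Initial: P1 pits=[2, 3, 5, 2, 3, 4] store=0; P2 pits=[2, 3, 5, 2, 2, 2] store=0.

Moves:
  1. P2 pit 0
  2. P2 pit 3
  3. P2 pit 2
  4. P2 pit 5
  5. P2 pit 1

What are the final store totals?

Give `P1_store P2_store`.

Move 1: P2 pit0 -> P1=[2,3,5,2,3,4](0) P2=[0,4,6,2,2,2](0)
Move 2: P2 pit3 -> P1=[2,3,5,2,3,4](0) P2=[0,4,6,0,3,3](0)
Move 3: P2 pit2 -> P1=[3,4,5,2,3,4](0) P2=[0,4,0,1,4,4](1)
Move 4: P2 pit5 -> P1=[4,5,6,2,3,4](0) P2=[0,4,0,1,4,0](2)
Move 5: P2 pit1 -> P1=[0,5,6,2,3,4](0) P2=[0,0,1,2,5,0](7)

Answer: 0 7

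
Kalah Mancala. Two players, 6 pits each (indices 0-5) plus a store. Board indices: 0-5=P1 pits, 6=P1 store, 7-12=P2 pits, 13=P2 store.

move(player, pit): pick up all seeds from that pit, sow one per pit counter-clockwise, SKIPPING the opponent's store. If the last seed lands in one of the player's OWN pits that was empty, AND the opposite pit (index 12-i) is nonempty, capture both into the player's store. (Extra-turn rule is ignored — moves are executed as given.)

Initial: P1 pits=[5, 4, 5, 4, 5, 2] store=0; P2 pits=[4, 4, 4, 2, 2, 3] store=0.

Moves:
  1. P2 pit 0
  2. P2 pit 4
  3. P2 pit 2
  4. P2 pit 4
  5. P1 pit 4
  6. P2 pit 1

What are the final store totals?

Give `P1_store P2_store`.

Move 1: P2 pit0 -> P1=[5,4,5,4,5,2](0) P2=[0,5,5,3,3,3](0)
Move 2: P2 pit4 -> P1=[6,4,5,4,5,2](0) P2=[0,5,5,3,0,4](1)
Move 3: P2 pit2 -> P1=[7,4,5,4,5,2](0) P2=[0,5,0,4,1,5](2)
Move 4: P2 pit4 -> P1=[7,4,5,4,5,2](0) P2=[0,5,0,4,0,6](2)
Move 5: P1 pit4 -> P1=[7,4,5,4,0,3](1) P2=[1,6,1,4,0,6](2)
Move 6: P2 pit1 -> P1=[8,4,5,4,0,3](1) P2=[1,0,2,5,1,7](3)

Answer: 1 3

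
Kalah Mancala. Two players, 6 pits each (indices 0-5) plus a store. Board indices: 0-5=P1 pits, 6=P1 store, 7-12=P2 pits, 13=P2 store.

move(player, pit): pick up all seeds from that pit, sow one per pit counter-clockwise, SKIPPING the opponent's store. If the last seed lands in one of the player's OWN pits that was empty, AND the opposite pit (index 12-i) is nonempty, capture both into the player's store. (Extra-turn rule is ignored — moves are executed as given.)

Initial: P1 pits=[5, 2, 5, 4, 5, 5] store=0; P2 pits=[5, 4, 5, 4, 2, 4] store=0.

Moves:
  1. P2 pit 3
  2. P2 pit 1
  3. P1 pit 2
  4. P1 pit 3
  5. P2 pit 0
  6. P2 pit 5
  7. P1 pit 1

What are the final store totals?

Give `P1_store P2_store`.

Move 1: P2 pit3 -> P1=[6,2,5,4,5,5](0) P2=[5,4,5,0,3,5](1)
Move 2: P2 pit1 -> P1=[6,2,5,4,5,5](0) P2=[5,0,6,1,4,6](1)
Move 3: P1 pit2 -> P1=[6,2,0,5,6,6](1) P2=[6,0,6,1,4,6](1)
Move 4: P1 pit3 -> P1=[6,2,0,0,7,7](2) P2=[7,1,6,1,4,6](1)
Move 5: P2 pit0 -> P1=[7,2,0,0,7,7](2) P2=[0,2,7,2,5,7](2)
Move 6: P2 pit5 -> P1=[8,3,1,1,8,8](2) P2=[0,2,7,2,5,0](3)
Move 7: P1 pit1 -> P1=[8,0,2,2,9,8](2) P2=[0,2,7,2,5,0](3)

Answer: 2 3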